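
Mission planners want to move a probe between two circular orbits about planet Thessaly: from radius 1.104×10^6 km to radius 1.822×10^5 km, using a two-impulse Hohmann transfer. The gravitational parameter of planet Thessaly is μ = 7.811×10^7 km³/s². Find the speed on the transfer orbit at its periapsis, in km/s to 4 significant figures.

v = 27.13 km/s

Transfer-ellipse semi-major axis a_t = (r₁ + r₂)/2 = (1.104×10^6 + 1.822×10^5)/2 = 6.431×10^5 km.
The periapsis of the transfer ellipse is at r = 1.822×10^5 km.
Vis-viva: v = √[μ(2/r − 1/a_t)] = √[7.811×10^7 × (2/1.822×10^5 − 1/6.431×10^5)] = 27.13 km/s.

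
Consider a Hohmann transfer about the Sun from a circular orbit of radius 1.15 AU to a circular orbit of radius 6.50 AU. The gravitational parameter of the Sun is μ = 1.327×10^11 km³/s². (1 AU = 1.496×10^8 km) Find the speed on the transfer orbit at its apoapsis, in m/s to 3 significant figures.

In km: r₁ = 1.15 × 1.496×10^8 = 1.7204×10^8 km; r₂ = 6.50 × 1.496×10^8 = 9.724×10^8 km.
Transfer-ellipse semi-major axis a_t = (r₁ + r₂)/2 = (1.7204×10^8 + 9.724×10^8)/2 = 5.7222×10^8 km.
At apoapsis, r = 9.724×10^8 km.
Vis-viva: v = √[μ(2/r − 1/a_t)] = √[1.327×10^11 × (2/9.724×10^8 − 1/5.7222×10^8)] = 6.405 km/s.

v = 6410 m/s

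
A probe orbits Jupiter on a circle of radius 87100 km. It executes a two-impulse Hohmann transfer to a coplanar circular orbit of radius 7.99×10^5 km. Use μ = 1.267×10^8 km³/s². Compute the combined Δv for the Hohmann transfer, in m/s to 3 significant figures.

Δv = 20100 m/s

The Hohmann ellipse has a_t = (r₁ + r₂)/2 = 4.4305×10^5 km.
Circular speed at r₁: v₁ = √(μ/r₁) = √(1.267×10^8/87100) = 38.14 km/s.
Transfer-orbit speed at r₁ (vis-viva equation): v_p = √[μ(2/r₁ − 1/a_t)] = 51.22 km/s.
First burn Δv₁ = |v_p − v₁| = 13.08 km/s.
Circular speed at r₂: v₂ = √(μ/r₂) = 12.5926 km/s.
Transfer-orbit speed at r₂: v_a = √[μ(2/r₂ − 1/a_t)] = 5.58339 km/s.
Second burn Δv₂ = |v₂ − v_a| = 7.009 km/s.
Total Δv = Δv₁ + Δv₂ = 20.09 km/s.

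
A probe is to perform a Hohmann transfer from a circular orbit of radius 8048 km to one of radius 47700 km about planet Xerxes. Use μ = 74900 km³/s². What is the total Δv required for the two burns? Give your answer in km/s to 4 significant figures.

Δv = 1.520 km/s

Transfer-ellipse semi-major axis a_t = (r₁ + r₂)/2 = (8048 + 47700)/2 = 27874 km.
At r₁ the circular-orbit speed is v₁ = √(μ/r₁) = 3.0507 km/s.
On the transfer ellipse at r₁, vis-viva gives v_p = √[μ(2/r₁ − 1/a_t)] = 3.9908 km/s.
First burn Δv₁ = |v_p − v₁| = 0.9401 km/s.
Circular speed at r₂: v₂ = √(μ/r₂) = 1.2531 km/s.
Transfer-orbit speed at r₂: v_a = √[μ(2/r₂ − 1/a_t)] = 0.67333 km/s.
Second burn Δv₂ = |v₂ − v_a| = 0.5798 km/s.
Δv = Δv₁ + Δv₂ = 0.9401 + 0.5798 = 1.520 km/s.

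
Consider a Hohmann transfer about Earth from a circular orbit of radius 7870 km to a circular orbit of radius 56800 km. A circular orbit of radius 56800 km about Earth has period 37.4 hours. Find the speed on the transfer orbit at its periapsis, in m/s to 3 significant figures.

v = 9440 m/s

From Kepler's third law T² = 4π²r³/μ at r = 56800 km, T = 37.4 hours = 37.4 × 3600 s = 1.3464×10^5 s: μ = 4π²r³/T² = 3.99077×10^5 km³/s².
The Hohmann ellipse has a_t = (r₁ + r₂)/2 = 32335 km.
At periapsis, r = 7870 km.
From the vis-viva equation, v = √[μ(2/r − 1/a_t)] = 9.438 km/s.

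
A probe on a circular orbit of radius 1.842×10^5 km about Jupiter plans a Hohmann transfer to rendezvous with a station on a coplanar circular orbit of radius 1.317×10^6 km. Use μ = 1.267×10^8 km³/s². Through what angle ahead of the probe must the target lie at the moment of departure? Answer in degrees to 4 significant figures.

φ = 102.6°

The Hohmann ellipse has a_t = (r₁ + r₂)/2 = 7.506×10^5 km.
Transfer time t = π√(a_t³/μ) = 1.8150×10^5 s.
The target's mean motion on its circular orbit is ω₂ = √(μ/r₂³) = 7.4475×10^-6 rad/s.
Angle swept by the target during transfer: ω₂·t = 1.3517 rad = 77.447°.
Arrival is 180° from departure on the ellipse, so φ = 180° − 77.447° = 102.6°.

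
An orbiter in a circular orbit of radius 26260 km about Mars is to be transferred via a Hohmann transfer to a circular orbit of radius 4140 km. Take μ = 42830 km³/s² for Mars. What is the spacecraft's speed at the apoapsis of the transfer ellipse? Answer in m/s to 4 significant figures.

Semi-major axis of the transfer orbit: a_t = (26260 + 4140)/2 = 15200 km.
The apoapsis of the transfer ellipse is at r = 26260 km.
Applying v² = μ(2/r − 1/a_t): v = 0.6665 km/s.

v = 666.5 m/s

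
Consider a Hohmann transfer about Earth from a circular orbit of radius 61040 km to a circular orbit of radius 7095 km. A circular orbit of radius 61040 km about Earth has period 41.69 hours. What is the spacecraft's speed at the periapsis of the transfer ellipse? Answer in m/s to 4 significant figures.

From Kepler's third law T² = 4π²r³/μ at r = 61040 km, T = 41.69 hours = 41.69 × 3600 s = 1.50084×10^5 s: μ = 4π²r³/T² = 3.98597×10^5 km³/s².
Semi-major axis of the transfer orbit: a_t = (61040 + 7095)/2 = 34067.5 km.
At periapsis, r = 7095 km.
Vis-viva: v = √[μ(2/r − 1/a_t)] = √[3.98597×10^5 × (2/7095 − 1/34067.5)] = 10.03 km/s.

v = 10030 m/s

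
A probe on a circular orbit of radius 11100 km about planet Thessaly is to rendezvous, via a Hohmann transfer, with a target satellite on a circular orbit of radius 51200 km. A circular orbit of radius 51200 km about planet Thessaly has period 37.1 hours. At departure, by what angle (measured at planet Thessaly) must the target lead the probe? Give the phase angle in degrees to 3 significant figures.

From Kepler's third law T² = 4π²r³/μ at r = 51200 km, T = 37.1 hours = 37.1 × 3600 s = 1.3356×10^5 s: μ = 4π²r³/T² = 2.97041×10^5 km³/s².
Semi-major axis of the transfer orbit: a_t = (11100 + 51200)/2 = 31150 km.
Transfer time t = π√(a_t³/μ) = 31690 s.
The target's mean motion on its circular orbit is ω₂ = √(μ/r₂³) = 4.7044×10^-5 rad/s.
Angle swept by the target during transfer: ω₂·t = 1.4908 rad = 85.42°.
Arrival is 180° from departure on the ellipse, so φ = 180° − 85.42° = 94.6°.

φ = 94.6°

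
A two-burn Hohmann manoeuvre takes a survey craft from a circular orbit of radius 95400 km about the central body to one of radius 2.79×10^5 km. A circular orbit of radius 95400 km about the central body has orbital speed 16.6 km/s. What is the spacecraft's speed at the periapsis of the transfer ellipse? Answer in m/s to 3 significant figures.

v = 20300 m/s

From the circular-orbit relation v² = μ/r at r = 95400 km: μ = v²r = (16.6)² × 95400 = 2.62884×10^7 km³/s².
Semi-major axis of the transfer orbit: a_t = (95400 + 2.790×10^5)/2 = 1.872×10^5 km.
At periapsis, r = 95400 km.
From the vis-viva equation, v = √[μ(2/r − 1/a_t)] = 20.27 km/s.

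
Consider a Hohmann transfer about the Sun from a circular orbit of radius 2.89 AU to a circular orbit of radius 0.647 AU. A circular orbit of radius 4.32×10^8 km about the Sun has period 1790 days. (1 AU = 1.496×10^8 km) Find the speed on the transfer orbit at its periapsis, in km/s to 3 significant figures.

From Kepler's third law T² = 4π²r³/μ at r = 4.32×10^8 km, T = 1790 days = 1790 × 86400 s = 1.54656×10^8 s: μ = 4π²r³/T² = 1.33069×10^11 km³/s².
In km: r₁ = 2.89 × 1.496×10^8 = 4.32344×10^8 km; r₂ = 0.647 × 1.496×10^8 = 9.67912×10^7 km.
Semi-major axis of the transfer orbit: a_t = (4.32344×10^8 + 9.67912×10^7)/2 = 2.645676×10^8 km.
The periapsis of the transfer ellipse is at r = 9.67912×10^7 km.
Vis-viva: v = √[μ(2/r − 1/a_t)] = √[1.33069×10^11 × (2/9.67912×10^7 − 1/2.645676×10^8)] = 47.40 km/s.

v = 47.4 km/s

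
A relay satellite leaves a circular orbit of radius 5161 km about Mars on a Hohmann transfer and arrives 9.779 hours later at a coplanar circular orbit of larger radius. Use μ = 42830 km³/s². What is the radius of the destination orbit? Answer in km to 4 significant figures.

Transfer time t = 9.779 hours = 35204.4 s, and t = π√(a_t³/μ).
So a_t = (μ t²/π²)^(1/3) = (42830 × (35204.4)² / π²)^(1/3) = 17521 km.
Since a_t = (r₁ + r₂)/2, r₂ = 2a_t − r₁ = 2×17521 − 5161 = 29881 km.

r₂ = 29880 km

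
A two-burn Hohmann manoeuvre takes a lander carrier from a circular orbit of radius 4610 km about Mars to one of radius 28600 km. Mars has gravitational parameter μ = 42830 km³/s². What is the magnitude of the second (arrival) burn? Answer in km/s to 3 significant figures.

Δv₂ = 0.579 km/s

The Hohmann ellipse has a_t = (r₁ + r₂)/2 = 16605 km.
Circular speed at r = 28600 km: v_c = √(μ/r) = 1.2237 km/s.
Transfer-orbit speed at the same r (vis-viva, a = a_t): v_t = √[μ(2/r − 1/a_t)] = 0.64480 km/s.
Δv₂ = |v_t − v_c| = |0.64480 − 1.2237| = 0.5789 km/s.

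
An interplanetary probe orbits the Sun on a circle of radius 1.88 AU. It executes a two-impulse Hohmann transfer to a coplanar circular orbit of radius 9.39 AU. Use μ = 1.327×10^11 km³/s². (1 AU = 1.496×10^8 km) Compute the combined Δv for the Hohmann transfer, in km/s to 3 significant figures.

In km: r₁ = 1.88 × 1.496×10^8 = 2.81248×10^8 km; r₂ = 9.39 × 1.496×10^8 = 1.404744×10^9 km.
The Hohmann ellipse has a_t = (r₁ + r₂)/2 = 8.42996×10^8 km.
At r₁ the circular-orbit speed is v₁ = √(μ/r₁) = 21.722 km/s.
On the transfer ellipse at r₁, vis-viva gives v_p = √[μ(2/r₁ − 1/a_t)] = 28.040 km/s.
First burn Δv₁ = |v_p − v₁| = 6.318 km/s.
Circular speed at r₂: v₂ = √(μ/r₂) = 9.719 km/s.
Transfer-orbit speed at r₂: v_a = √[μ(2/r₂ − 1/a_t)] = 5.614 km/s.
Second burn Δv₂ = |v₂ − v_a| = 4.105 km/s.
Δv = Δv₁ + Δv₂ = 6.318 + 4.105 = 10.42 km/s.

Δv = 10.4 km/s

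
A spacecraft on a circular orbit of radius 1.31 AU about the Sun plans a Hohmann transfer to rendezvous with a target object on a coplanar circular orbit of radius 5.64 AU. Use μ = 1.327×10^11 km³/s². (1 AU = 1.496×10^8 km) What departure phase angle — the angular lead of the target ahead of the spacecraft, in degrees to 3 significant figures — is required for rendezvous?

In km: r₁ = 1.31 × 1.496×10^8 = 1.95976×10^8 km; r₂ = 5.64 × 1.496×10^8 = 8.43744×10^8 km.
Semi-major axis of the transfer orbit: a_t = (1.95976×10^8 + 8.43744×10^8)/2 = 5.1986×10^8 km.
The half-period of the transfer ellipse is t = π√(a_t³/μ) = 1.02222×10^8 s.
Target angular speed ω₂ = √(μ/r₂³) = 1.48634×10^-8 rad/s.
Angle swept by the target during transfer: ω₂·t = 1.51937 rad = 87.053°.
Arrival is 180° from departure on the ellipse, so φ = 180° − 87.053° = 92.9°.

φ = 92.9°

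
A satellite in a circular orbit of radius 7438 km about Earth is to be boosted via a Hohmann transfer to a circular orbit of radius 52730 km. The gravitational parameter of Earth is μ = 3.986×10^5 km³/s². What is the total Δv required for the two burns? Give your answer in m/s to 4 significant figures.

Δv = 3754 m/s

The Hohmann ellipse has a_t = (r₁ + r₂)/2 = 30084 km.
At r₁ the circular-orbit speed is v₁ = √(μ/r₁) = 7.32050 km/s.
Transfer-orbit speed at r₁ (vis-viva): v_p = √[μ(2/r₁ − 1/a_t)] = 9.69174 km/s.
First burn Δv₁ = |v_p − v₁| = 2.37124 km/s.
At r₂, v₂ = √(μ/r₂) = 2.74941 km/s.
Transfer-orbit speed at r₂: v_a = √[μ(2/r₂ − 1/a_t)] = 1.36710 km/s.
Second burn Δv₂ = |v₂ − v_a| = 1.38231 km/s.
Δv = Δv₁ + Δv₂ = 2.37124 + 1.38231 = 3.754 km/s.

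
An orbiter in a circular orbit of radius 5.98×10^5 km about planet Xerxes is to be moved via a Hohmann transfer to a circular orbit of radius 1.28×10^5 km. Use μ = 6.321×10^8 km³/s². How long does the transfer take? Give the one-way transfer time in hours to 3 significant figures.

t = 7.59 hours

The Hohmann ellipse has a_t = (r₁ + r₂)/2 = 3.630×10^5 km.
Transfer time t = π√(a_t³/μ) = π√((3.630×10^5)³ / 6.321×10^8) = 27330 s.
Converting: 27330 s ÷ 3600 s/hour = 7.59 hours.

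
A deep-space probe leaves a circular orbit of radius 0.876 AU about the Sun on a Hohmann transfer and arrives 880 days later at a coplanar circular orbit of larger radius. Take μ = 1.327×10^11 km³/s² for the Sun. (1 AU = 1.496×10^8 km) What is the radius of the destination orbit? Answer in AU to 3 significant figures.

r₂ = 4.83 AU

In km: r₁ = 0.876 × 1.496×10^8 = 1.310496×10^8 km.
Transfer time t = 880 days = 7.6032×10^7 s, and t = π√(a_t³/μ).
So a_t = (μ t²/π²)^(1/3) = (1.327×10^11 × (7.6032×10^7)² / π²)^(1/3) = 4.2676×10^8 km.
Since a_t = (r₁ + r₂)/2, r₂ = 2a_t − r₁ = 2×4.2676×10^8 − 1.310496×10^8 = 7.224704×10^8 km.
In AU: r₂ = 7.224704×10^8 / 1.496×10^8 = 4.83 AU.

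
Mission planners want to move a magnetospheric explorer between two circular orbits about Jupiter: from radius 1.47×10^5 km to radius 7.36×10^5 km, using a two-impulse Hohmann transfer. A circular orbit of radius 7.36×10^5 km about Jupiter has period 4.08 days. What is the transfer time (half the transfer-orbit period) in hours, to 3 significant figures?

From Kepler's third law T² = 4π²r³/μ at r = 7.36×10^5 km, T = 4.08 days = 4.08 × 86400 s = 3.52512×10^5 s: μ = 4π²r³/T² = 1.26662×10^8 km³/s².
Transfer-ellipse semi-major axis a_t = (r₁ + r₂)/2 = (1.470×10^5 + 7.360×10^5)/2 = 4.415×10^5 km.
By Kepler's third law the transfer-orbit period is T = 2π√(a_t³/μ), so t = T/2 = 81890 s.
Converting: 81890 s ÷ 3600 s/hour = 22.7 hours.

t = 22.7 hours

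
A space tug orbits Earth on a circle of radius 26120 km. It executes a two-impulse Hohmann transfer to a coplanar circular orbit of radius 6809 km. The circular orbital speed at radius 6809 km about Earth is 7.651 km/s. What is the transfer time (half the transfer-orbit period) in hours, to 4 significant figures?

t = 2.920 hours

From the circular-orbit relation v² = μ/r at r = 6809 km: μ = v²r = (7.651)² × 6809 = 3.98584×10^5 km³/s².
The Hohmann ellipse has a_t = (r₁ + r₂)/2 = 16464.5 km.
By Kepler's third law the transfer-orbit period is T = 2π√(a_t³/μ), so t = T/2 = 10513 s.
Converting: 10513 s ÷ 3600 s/hour = 2.920 hours.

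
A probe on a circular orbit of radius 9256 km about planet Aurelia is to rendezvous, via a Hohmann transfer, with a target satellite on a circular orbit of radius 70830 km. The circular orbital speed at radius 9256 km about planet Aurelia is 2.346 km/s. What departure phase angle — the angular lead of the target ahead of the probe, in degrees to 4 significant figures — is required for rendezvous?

From the circular-orbit relation v² = μ/r at r = 9256 km: μ = v²r = (2.346)² × 9256 = 50942.4 km³/s².
The Hohmann ellipse has a_t = (r₁ + r₂)/2 = 40043 km.
Transfer time t = π√(a_t³/μ) = 1.11532×10^5 s.
The target's mean motion on its circular orbit is ω₂ = √(μ/r₂³) = 1.19733×10^-5 rad/s.
Angle swept by the target during transfer: ω₂·t = 1.3354 rad = 76.51°.
The probe traverses 180° on the transfer ellipse, so the target must lead by 180° − 76.51° = 103.5°.

φ = 103.5°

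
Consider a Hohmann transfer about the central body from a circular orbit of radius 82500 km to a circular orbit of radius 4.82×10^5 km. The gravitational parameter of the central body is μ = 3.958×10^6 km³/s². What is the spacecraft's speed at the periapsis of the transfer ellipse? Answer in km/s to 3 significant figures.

Semi-major axis of the transfer orbit: a_t = (82500 + 4.820×10^5)/2 = 2.8225×10^5 km.
At periapsis, r = 82500 km.
Vis-viva: v = √[μ(2/r − 1/a_t)] = √[3.958×10^6 × (2/82500 − 1/2.8225×10^5)] = 9.051 km/s.

v = 9.05 km/s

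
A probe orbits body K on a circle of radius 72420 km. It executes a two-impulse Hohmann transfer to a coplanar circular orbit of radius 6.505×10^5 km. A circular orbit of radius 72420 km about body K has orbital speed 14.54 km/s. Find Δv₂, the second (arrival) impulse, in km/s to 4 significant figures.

Δv₂ = 2.680 km/s

From the circular-orbit relation v² = μ/r at r = 72420 km: μ = v²r = (14.54)² × 72420 = 1.53104×10^7 km³/s².
The Hohmann ellipse has a_t = (r₁ + r₂)/2 = 3.6146×10^5 km.
On the circular orbit at r = 6.505×10^5 km, v_c = √(μ/r) = 4.8514 km/s.
Vis-viva on the transfer ellipse at r = 6.505×10^5 km gives v_t = √[μ(2/r − 1/a_t)] = 2.1715 km/s.
Δv₂ = |v_t − v_c| = |2.1715 − 4.8514| = 2.680 km/s.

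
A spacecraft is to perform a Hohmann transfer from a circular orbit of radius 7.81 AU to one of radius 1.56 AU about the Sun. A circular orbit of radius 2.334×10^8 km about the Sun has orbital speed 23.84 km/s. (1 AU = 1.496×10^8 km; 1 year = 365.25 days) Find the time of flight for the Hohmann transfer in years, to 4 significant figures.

From the circular-orbit relation v² = μ/r at r = 2.334×10^8 km: μ = v²r = (23.84)² × 2.334×10^8 = 1.32652×10^11 km³/s².
In km: r₁ = 7.81 × 1.496×10^8 = 1.168376×10^9 km; r₂ = 1.56 × 1.496×10^8 = 2.33376×10^8 km.
Semi-major axis of the transfer orbit: a_t = (1.168376×10^9 + 2.33376×10^8)/2 = 7.00876×10^8 km.
By Kepler's third law the transfer-orbit period is T = 2π√(a_t³/μ), so t = T/2 = 1.6005×10^8 s.
Converting: 1.6005×10^8 s ÷ 3.15576×10^7 s/year (365.25 × 86400) = 5.072 years.

t = 5.072 years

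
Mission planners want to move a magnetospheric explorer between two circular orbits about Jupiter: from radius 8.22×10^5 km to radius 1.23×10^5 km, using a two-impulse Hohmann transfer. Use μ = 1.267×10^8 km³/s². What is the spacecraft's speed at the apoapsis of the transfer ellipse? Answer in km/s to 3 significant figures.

Semi-major axis of the transfer orbit: a_t = (8.220×10^5 + 1.230×10^5)/2 = 4.725×10^5 km.
At apoapsis, r = 8.220×10^5 km.
From the vis-viva equation, v = √[μ(2/r − 1/a_t)] = 6.334 km/s.

v = 6.33 km/s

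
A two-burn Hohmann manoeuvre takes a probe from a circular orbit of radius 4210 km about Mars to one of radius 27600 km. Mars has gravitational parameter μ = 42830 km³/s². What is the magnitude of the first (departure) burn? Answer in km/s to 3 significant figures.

The Hohmann ellipse has a_t = (r₁ + r₂)/2 = 15905 km.
On the circular orbit at r = 4210 km, v_c = √(μ/r) = 3.190 km/s.
Vis-viva on the transfer ellipse at r = 4210 km gives v_t = √[μ(2/r − 1/a_t)] = 4.202 km/s.
Δv₁ = |v_t − v_c| = |4.202 − 3.190| = 1.012 km/s.

Δv₁ = 1.01 km/s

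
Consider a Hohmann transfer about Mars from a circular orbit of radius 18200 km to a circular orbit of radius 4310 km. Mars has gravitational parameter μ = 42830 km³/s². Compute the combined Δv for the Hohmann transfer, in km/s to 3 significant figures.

Semi-major axis of the transfer orbit: a_t = (18200 + 4310)/2 = 11255 km.
Circular speed at r₁: v₁ = √(μ/r₁) = √(42830/18200) = 1.534 km/s.
Transfer-orbit speed at r₁ (v² = μ(2/r − 1/a)): v_a = √[μ(2/r₁ − 1/a_t)] = 0.9493 km/s.
First burn Δv₁ = |v_a − v₁| = 0.5847 km/s.
Circular speed at r₂: v₂ = √(μ/r₂) = 3.1524 km/s.
Transfer-orbit speed at r₂: v_p = √[μ(2/r₂ − 1/a_t)] = 4.0087 km/s.
Second burn Δv₂ = |v₂ − v_p| = 0.8563 km/s.
Δv = Δv₁ + Δv₂ = 0.5847 + 0.8563 = 1.441 km/s.

Δv = 1.44 km/s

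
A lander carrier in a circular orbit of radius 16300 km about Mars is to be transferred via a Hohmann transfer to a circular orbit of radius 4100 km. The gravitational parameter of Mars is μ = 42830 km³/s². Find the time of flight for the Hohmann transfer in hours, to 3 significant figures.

Semi-major axis of the transfer orbit: a_t = (16300 + 4100)/2 = 10200 km.
Transfer time t = π√(a_t³/μ) = π√((10200)³ / 42830) = 15640 s.
Converting: 15640 s ÷ 3600 s/hour = 4.34 hours.

t = 4.34 hours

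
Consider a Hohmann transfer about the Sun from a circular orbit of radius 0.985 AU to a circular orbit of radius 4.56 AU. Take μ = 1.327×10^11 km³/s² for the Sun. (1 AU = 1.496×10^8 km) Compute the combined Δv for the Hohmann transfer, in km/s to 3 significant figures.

In km: r₁ = 0.985 × 1.496×10^8 = 1.47356×10^8 km; r₂ = 4.56 × 1.496×10^8 = 6.82176×10^8 km.
Transfer-ellipse semi-major axis a_t = (r₁ + r₂)/2 = (1.47356×10^8 + 6.82176×10^8)/2 = 4.14766×10^8 km.
Circular speed at r₁: v₁ = √(μ/r₁) = √(1.327×10^11/1.47356×10^8) = 30.009 km/s.
Transfer-orbit speed at r₁ (vis-viva equation): v_p = √[μ(2/r₁ − 1/a_t)] = 38.486 km/s.
First burn Δv₁ = |v_p − v₁| = 8.477 km/s.
At r₂, v₂ = √(μ/r₂) = 13.947 km/s.
Transfer-orbit speed at r₂: v_a = √[μ(2/r₂ − 1/a_t)] = 8.3132 km/s.
Second burn Δv₂ = |v₂ − v_a| = 5.634 km/s.
Δv = Δv₁ + Δv₂ = 8.477 + 5.634 = 14.11 km/s.

Δv = 14.1 km/s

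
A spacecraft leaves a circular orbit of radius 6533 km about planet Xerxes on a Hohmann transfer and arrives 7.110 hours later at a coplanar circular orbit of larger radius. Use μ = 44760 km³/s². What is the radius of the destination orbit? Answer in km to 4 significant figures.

r₂ = 22220 km

Transfer time t = 7.110 hours = 25596 s, and t = π√(a_t³/μ).
So a_t = (μ t²/π²)^(1/3) = (44760 × (25596)² / π²)^(1/3) = 14376 km.
Since a_t = (r₁ + r₂)/2, r₂ = 2a_t − r₁ = 2×14376 − 6533 = 22219 km.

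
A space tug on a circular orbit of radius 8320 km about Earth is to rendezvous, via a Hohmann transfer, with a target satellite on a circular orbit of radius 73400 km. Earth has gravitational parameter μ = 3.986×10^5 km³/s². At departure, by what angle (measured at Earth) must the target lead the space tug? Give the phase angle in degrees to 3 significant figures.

The Hohmann ellipse has a_t = (r₁ + r₂)/2 = 40860 km.
The half-period of the transfer ellipse is t = π√(a_t³/μ) = 41098.8 s.
Target angular speed ω₂ = √(μ/r₂³) = 3.17486×10^-5 rad/s.
Angle swept by the target during transfer: ω₂·t = 1.3048 rad = 74.76°.
Arrival is 180° from departure on the ellipse, so φ = 180° − 74.76° = 105°.

φ = 105°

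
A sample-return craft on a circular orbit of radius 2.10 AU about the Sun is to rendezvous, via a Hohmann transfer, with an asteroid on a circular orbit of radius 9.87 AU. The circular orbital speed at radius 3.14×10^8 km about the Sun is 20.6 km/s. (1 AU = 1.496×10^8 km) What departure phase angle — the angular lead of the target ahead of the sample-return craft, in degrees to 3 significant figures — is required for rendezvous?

φ = 95.0°

From the circular-orbit relation v² = μ/r at r = 3.14×10^8 km: μ = v²r = (20.6)² × 3.14×10^8 = 1.33249×10^11 km³/s².
In km: r₁ = 2.10 × 1.496×10^8 = 3.1416×10^8 km; r₂ = 9.87 × 1.496×10^8 = 1.476552×10^9 km.
Semi-major axis of the transfer orbit: a_t = (3.1416×10^8 + 1.476552×10^9)/2 = 8.95356×10^8 km.
The half-period of the transfer ellipse is t = π√(a_t³/μ) = 2.3057×10^8 s.
Target angular speed ω₂ = √(μ/r₂³) = 6.4337×10^-9 rad/s.
Angle swept by the target during transfer: ω₂·t = 1.4834 rad = 84.99°.
The sample-return craft traverses 180° on the transfer ellipse, so the target must lead by 180° − 84.99° = 95.0°.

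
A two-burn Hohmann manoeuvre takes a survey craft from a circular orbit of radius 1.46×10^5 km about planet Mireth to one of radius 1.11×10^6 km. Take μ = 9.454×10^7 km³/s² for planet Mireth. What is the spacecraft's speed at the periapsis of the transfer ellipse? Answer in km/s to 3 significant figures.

The Hohmann ellipse has a_t = (r₁ + r₂)/2 = 6.280×10^5 km.
The periapsis of the transfer ellipse is at r = 1.460×10^5 km.
Applying v² = μ(2/r − 1/a_t): v = 33.83 km/s.

v = 33.8 km/s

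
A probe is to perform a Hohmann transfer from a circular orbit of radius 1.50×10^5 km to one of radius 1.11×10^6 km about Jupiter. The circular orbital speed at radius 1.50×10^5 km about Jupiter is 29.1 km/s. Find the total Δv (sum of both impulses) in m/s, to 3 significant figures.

From the circular-orbit relation v² = μ/r at r = 1.50×10^5 km: μ = v²r = (29.1)² × 1.50×10^5 = 1.27022×10^8 km³/s².
The Hohmann ellipse has a_t = (r₁ + r₂)/2 = 6.300×10^5 km.
Circular speed at r₁: v₁ = √(μ/r₁) = √(1.27022×10^8/1.500×10^5) = 29.100 km/s.
Transfer-orbit speed at r₁ (v² = μ(2/r − 1/a)): v_p = √[μ(2/r₁ − 1/a_t)] = 38.626 km/s.
First burn Δv₁ = |v_p − v₁| = 9.526 km/s.
Circular speed at r₂: v₂ = √(μ/r₂) = 10.6974 km/s.
Transfer-orbit speed at r₂: v_a = √[μ(2/r₂ − 1/a_t)] = 5.21978 km/s.
Second burn Δv₂ = |v₂ − v_a| = 5.478 km/s.
Total Δv = Δv₁ + Δv₂ = 15.00 km/s.

Δv = 15000 m/s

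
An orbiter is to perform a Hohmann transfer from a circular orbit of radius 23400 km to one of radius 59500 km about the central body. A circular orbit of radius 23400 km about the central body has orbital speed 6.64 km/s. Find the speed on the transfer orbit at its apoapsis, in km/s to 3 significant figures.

From the circular-orbit relation v² = μ/r at r = 23400 km: μ = v²r = (6.64)² × 23400 = 1.03170×10^6 km³/s².
The Hohmann ellipse has a_t = (r₁ + r₂)/2 = 41450 km.
At apoapsis, r = 59500 km.
From the vis-viva equation, v = √[μ(2/r − 1/a_t)] = 3.129 km/s.

v = 3.13 km/s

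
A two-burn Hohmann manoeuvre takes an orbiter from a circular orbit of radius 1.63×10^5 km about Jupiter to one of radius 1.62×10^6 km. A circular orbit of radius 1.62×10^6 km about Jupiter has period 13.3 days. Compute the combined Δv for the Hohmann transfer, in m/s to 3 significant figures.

From Kepler's third law T² = 4π²r³/μ at r = 1.62×10^6 km, T = 13.3 days = 13.3 × 86400 s = 1.14912×10^6 s: μ = 4π²r³/T² = 1.27108×10^8 km³/s².
The Hohmann ellipse has a_t = (r₁ + r₂)/2 = 8.915×10^5 km.
Circular speed at r₁: v₁ = √(μ/r₁) = √(1.27108×10^8/1.630×10^5) = 27.925 km/s.
On the transfer ellipse at r₁, v² = μ(2/r − 1/a) gives v_p = √[μ(2/r₁ − 1/a_t)] = 37.644 km/s.
First burn Δv₁ = |v_p − v₁| = 9.719 km/s.
Circular speed at r₂: v₂ = √(μ/r₂) = 8.858 km/s.
Transfer-orbit speed at r₂: v_a = √[μ(2/r₂ − 1/a_t)] = 3.788 km/s.
Second burn Δv₂ = |v₂ − v_a| = 5.070 km/s.
Total Δv = Δv₁ + Δv₂ = 14.79 km/s.

Δv = 14800 m/s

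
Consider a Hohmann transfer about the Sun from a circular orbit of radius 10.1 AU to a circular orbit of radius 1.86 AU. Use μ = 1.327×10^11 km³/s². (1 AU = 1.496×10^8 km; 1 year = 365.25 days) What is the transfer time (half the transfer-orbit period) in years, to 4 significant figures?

t = 7.312 years

In km: r₁ = 10.1 × 1.496×10^8 = 1.51096×10^9 km; r₂ = 1.86 × 1.496×10^8 = 2.78256×10^8 km.
Semi-major axis of the transfer orbit: a_t = (1.51096×10^9 + 2.78256×10^8)/2 = 8.94608×10^8 km.
Transfer time t = π√(a_t³/μ) = π√((8.94608×10^8)³ / 1.327×10^11) = 2.3076×10^8 s.
Converting: 2.3076×10^8 s ÷ 3.15576×10^7 s/year (365.25 × 86400) = 7.312 years.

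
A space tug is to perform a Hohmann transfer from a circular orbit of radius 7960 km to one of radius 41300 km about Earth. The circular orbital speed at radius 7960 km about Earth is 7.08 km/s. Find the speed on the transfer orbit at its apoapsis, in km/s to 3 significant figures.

From the circular-orbit relation v² = μ/r at r = 7960 km: μ = v²r = (7.08)² × 7960 = 3.99006×10^5 km³/s².
The Hohmann ellipse has a_t = (r₁ + r₂)/2 = 24630 km.
At apoapsis, r = 41300 km.
Applying v² = μ(2/r − 1/a_t): v = 1.767 km/s.

v = 1.77 km/s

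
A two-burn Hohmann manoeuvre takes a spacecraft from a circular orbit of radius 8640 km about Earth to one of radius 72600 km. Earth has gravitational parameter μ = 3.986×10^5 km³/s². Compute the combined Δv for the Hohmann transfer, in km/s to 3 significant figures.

Semi-major axis of the transfer orbit: a_t = (8640 + 72600)/2 = 40620 km.
At r₁ the circular-orbit speed is v₁ = √(μ/r₁) = 6.7922 km/s.
On the transfer ellipse at r₁, vis-viva gives v_p = √[μ(2/r₁ − 1/a_t)] = 9.0805 km/s.
First burn Δv₁ = |v_p − v₁| = 2.2883 km/s.
Circular speed at r₂: v₂ = √(μ/r₂) = 2.3432 km/s.
Transfer-orbit speed at r₂: v_a = √[μ(2/r₂ − 1/a_t)] = 1.0807 km/s.
Second burn Δv₂ = |v₂ − v_a| = 1.2625 km/s.
Δv = Δv₁ + Δv₂ = 2.2883 + 1.2625 = 3.551 km/s.

Δv = 3.55 km/s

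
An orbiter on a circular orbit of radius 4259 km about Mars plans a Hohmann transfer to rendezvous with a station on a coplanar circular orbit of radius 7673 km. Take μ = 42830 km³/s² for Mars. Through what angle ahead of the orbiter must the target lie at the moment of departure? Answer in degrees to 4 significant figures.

Transfer-ellipse semi-major axis a_t = (r₁ + r₂)/2 = (4259 + 7673)/2 = 5966 km.
Transfer time t = π√(a_t³/μ) = 6995.2 s.
The target's mean motion on its circular orbit is ω₂ = √(μ/r₂³) = 3.0791×10^-4 rad/s.
Angle swept by the target during transfer: ω₂·t = 2.1539 rad = 123.41°.
The orbiter traverses 180° on the transfer ellipse, so the target must lead by 180° − 123.41° = 56.59°.

φ = 56.59°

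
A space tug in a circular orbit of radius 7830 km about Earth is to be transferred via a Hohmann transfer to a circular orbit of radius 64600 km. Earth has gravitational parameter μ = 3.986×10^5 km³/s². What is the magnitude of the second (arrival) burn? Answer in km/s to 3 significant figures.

Δv₂ = 1.33 km/s

The Hohmann ellipse has a_t = (r₁ + r₂)/2 = 36215 km.
Circular speed at r = 64600 km: v_c = √(μ/r) = 2.484 km/s.
Vis-viva on the transfer ellipse at r = 64600 km gives v_t = √[μ(2/r − 1/a_t)] = 1.155 km/s.
Δv₂ = |v_t − v_c| = |1.155 − 2.484| = 1.329 km/s.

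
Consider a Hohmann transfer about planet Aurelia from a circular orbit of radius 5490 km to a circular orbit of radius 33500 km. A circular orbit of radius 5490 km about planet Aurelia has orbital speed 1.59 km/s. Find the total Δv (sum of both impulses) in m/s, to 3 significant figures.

Δv = 796 m/s

From the circular-orbit relation v² = μ/r at r = 5490 km: μ = v²r = (1.59)² × 5490 = 13879.3 km³/s².
Semi-major axis of the transfer orbit: a_t = (5490 + 33500)/2 = 19495 km.
At r₁ the circular-orbit speed is v₁ = √(μ/r₁) = 1.5900 km/s.
Transfer-orbit speed at r₁ (vis-viva equation): v_p = √[μ(2/r₁ − 1/a_t)] = 2.0843 km/s.
First burn Δv₁ = |v_p − v₁| = 0.4943 km/s.
Circular speed at r₂: v₂ = √(μ/r₂) = 0.6437 km/s.
Transfer-orbit speed at r₂: v_a = √[μ(2/r₂ − 1/a_t)] = 0.3416 km/s.
Second burn Δv₂ = |v₂ − v_a| = 0.3021 km/s.
Δv = Δv₁ + Δv₂ = 0.4943 + 0.3021 = 0.7964 km/s.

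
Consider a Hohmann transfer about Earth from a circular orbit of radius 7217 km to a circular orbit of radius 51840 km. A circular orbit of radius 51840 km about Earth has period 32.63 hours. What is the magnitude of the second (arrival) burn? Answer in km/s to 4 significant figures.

Δv₂ = 1.402 km/s

From Kepler's third law T² = 4π²r³/μ at r = 51840 km, T = 32.63 hours = 32.63 × 3600 s = 1.17468×10^5 s: μ = 4π²r³/T² = 3.98580×10^5 km³/s².
Semi-major axis of the transfer orbit: a_t = (7217 + 51840)/2 = 29528.5 km.
On the circular orbit at r = 51840 km, v_c = √(μ/r) = 2.773 km/s.
Vis-viva on the transfer ellipse at r = 51840 km gives v_t = √[μ(2/r − 1/a_t)] = 1.371 km/s.
Δv₂ = |v_t − v_c| = |1.371 − 2.773| = 1.402 km/s.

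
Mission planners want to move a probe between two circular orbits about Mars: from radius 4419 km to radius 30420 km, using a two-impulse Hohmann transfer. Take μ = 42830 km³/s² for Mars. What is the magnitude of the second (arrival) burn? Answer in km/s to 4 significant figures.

The Hohmann ellipse has a_t = (r₁ + r₂)/2 = 17419.5 km.
Circular speed at r = 30420 km: v_c = √(μ/r) = 1.18657 km/s.
Transfer-orbit speed at the same r (vis-viva, a = a_t): v_t = √[μ(2/r − 1/a_t)] = 0.597639 km/s.
Δv₂ = |v_t − v_c| = |0.597639 − 1.18657| = 0.5889 km/s.

Δv₂ = 0.5889 km/s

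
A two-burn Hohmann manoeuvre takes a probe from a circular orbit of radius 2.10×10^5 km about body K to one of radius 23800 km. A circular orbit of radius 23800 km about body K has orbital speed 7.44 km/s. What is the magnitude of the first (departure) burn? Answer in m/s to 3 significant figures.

From the circular-orbit relation v² = μ/r at r = 23800 km: μ = v²r = (7.44)² × 23800 = 1.31742×10^6 km³/s².
The Hohmann ellipse has a_t = (r₁ + r₂)/2 = 1.169×10^5 km.
On the circular orbit at r = 2.100×10^5 km, v_c = √(μ/r) = 2.505 km/s.
Transfer-orbit speed at the same r (vis-viva, a = a_t): v_t = √[μ(2/r − 1/a_t)] = 1.130 km/s.
Δv₁ = |v_t − v_c| = |1.130 − 2.505| = 1.375 km/s.

Δv₁ = 1370 m/s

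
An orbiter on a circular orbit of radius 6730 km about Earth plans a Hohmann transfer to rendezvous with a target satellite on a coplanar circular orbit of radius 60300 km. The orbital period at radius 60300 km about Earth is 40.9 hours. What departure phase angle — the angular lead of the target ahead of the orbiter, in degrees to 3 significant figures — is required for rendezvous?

φ = 105°

From Kepler's third law T² = 4π²r³/μ at r = 60300 km, T = 40.9 hours = 40.9 × 3600 s = 1.4724×10^5 s: μ = 4π²r³/T² = 3.99264×10^5 km³/s².
Semi-major axis of the transfer orbit: a_t = (6730 + 60300)/2 = 33515 km.
Transfer time t = π√(a_t³/μ) = 30506 s.
The target's mean motion on its circular orbit is ω₂ = √(μ/r₂³) = 4.2673×10^-5 rad/s.
Angle swept by the target during transfer: ω₂·t = 1.3018 rad = 74.59°.
Arrival is 180° from departure on the ellipse, so φ = 180° − 74.59° = 105°.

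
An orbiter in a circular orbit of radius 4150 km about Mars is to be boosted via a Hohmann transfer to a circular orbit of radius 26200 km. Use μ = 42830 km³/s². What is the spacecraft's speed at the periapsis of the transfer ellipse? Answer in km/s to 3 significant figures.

The Hohmann ellipse has a_t = (r₁ + r₂)/2 = 15175 km.
At periapsis, r = 4150 km.
Applying v² = μ(2/r − 1/a_t): v = 4.221 km/s.

v = 4.22 km/s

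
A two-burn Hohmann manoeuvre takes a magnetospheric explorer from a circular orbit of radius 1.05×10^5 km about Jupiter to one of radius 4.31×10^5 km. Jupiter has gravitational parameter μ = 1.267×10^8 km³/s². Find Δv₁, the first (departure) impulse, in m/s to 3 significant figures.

Δv₁ = 9310 m/s

Transfer-ellipse semi-major axis a_t = (r₁ + r₂)/2 = (1.050×10^5 + 4.310×10^5)/2 = 2.680×10^5 km.
On the circular orbit at r = 1.050×10^5 km, v_c = √(μ/r) = 34.737 km/s.
Vis-viva on the transfer ellipse at r = 1.050×10^5 km gives v_t = √[μ(2/r − 1/a_t)] = 44.052 km/s.
Δv₁ = |v_t − v_c| = |44.052 − 34.737| = 9.315 km/s.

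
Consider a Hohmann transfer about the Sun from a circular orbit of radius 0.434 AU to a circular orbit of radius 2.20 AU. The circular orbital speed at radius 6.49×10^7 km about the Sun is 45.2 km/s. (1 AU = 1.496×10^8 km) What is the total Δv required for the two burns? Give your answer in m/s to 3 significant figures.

From the circular-orbit relation v² = μ/r at r = 6.49×10^7 km: μ = v²r = (45.2)² × 6.49×10^7 = 1.32593×10^11 km³/s².
In km: r₁ = 0.434 × 1.496×10^8 = 6.49264×10^7 km; r₂ = 2.20 × 1.496×10^8 = 3.2912×10^8 km.
The Hohmann ellipse has a_t = (r₁ + r₂)/2 = 1.970232×10^8 km.
Circular speed at r₁: v₁ = √(μ/r₁) = √(1.32593×10^11/6.49264×10^7) = 45.19 km/s.
On the transfer ellipse at r₁, vis-viva gives v_p = √[μ(2/r₁ − 1/a_t)] = 58.41 km/s.
First burn Δv₁ = |v_p − v₁| = 13.22 km/s.
Circular speed at r₂: v₂ = √(μ/r₂) = 20.07168 km/s.
Transfer-orbit speed at r₂: v_a = √[μ(2/r₂ − 1/a_t)] = 11.52221 km/s.
Second burn Δv₂ = |v₂ − v_a| = 8.549 km/s.
Δv = Δv₁ + Δv₂ = 13.22 + 8.549 = 21.77 km/s.

Δv = 21800 m/s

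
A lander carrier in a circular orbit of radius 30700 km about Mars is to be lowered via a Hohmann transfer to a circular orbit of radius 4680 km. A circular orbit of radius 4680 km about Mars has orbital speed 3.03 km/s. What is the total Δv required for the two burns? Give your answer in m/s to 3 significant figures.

From the circular-orbit relation v² = μ/r at r = 4680 km: μ = v²r = (3.03)² × 4680 = 42966.6 km³/s².
The Hohmann ellipse has a_t = (r₁ + r₂)/2 = 17690 km.
At r₁ the circular-orbit speed is v₁ = √(μ/r₁) = 1.183 km/s.
Transfer-orbit speed at r₁ (vis-viva): v_a = √[μ(2/r₁ − 1/a_t)] = 0.6085 km/s.
First burn Δv₁ = |v_a − v₁| = 0.5745 km/s.
Circular speed at r₂: v₂ = √(μ/r₂) = 3.0300 km/s.
Transfer-orbit speed at r₂: v_p = √[μ(2/r₂ − 1/a_t)] = 3.9916 km/s.
Second burn Δv₂ = |v₂ − v_p| = 0.9616 km/s.
Total Δv = Δv₁ + Δv₂ = 1.536 km/s.

Δv = 1540 m/s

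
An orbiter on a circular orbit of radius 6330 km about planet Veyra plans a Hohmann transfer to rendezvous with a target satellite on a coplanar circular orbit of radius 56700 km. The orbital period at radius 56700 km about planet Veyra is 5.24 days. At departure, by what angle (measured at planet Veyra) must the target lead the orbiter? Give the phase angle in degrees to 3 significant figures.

φ = 105°

From Kepler's third law T² = 4π²r³/μ at r = 56700 km, T = 5.24 days = 5.24 × 86400 s = 4.52736×10^5 s: μ = 4π²r³/T² = 35109.0 km³/s².
Semi-major axis of the transfer orbit: a_t = (6330 + 56700)/2 = 31515 km.
Transfer time t = π√(a_t³/μ) = 93803 s.
Target angular speed ω₂ = √(μ/r₂³) = 1.3878×10^-5 rad/s.
Angle swept by the target during transfer: ω₂·t = 1.3018 rad = 74.59°.
Arrival is 180° from departure on the ellipse, so φ = 180° − 74.59° = 105°.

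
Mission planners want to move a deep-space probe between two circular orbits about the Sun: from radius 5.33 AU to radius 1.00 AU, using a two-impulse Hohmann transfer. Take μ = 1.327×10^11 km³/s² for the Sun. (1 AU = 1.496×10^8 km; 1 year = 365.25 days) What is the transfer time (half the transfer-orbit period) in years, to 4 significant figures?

t = 2.816 years

In km: r₁ = 5.33 × 1.496×10^8 = 7.97368×10^8 km; r₂ = 1.00 × 1.496×10^8 = 1.496×10^8 km.
Transfer-ellipse semi-major axis a_t = (r₁ + r₂)/2 = (7.97368×10^8 + 1.496×10^8)/2 = 4.73484×10^8 km.
By Kepler's third law the transfer-orbit period is T = 2π√(a_t³/μ), so t = T/2 = 8.8853×10^7 s.
Converting: 8.8853×10^7 s ÷ 3.15576×10^7 s/year (365.25 × 86400) = 2.816 years.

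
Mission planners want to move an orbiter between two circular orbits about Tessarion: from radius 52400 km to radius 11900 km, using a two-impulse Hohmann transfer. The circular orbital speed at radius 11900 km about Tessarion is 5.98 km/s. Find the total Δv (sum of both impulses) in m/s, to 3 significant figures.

From the circular-orbit relation v² = μ/r at r = 11900 km: μ = v²r = (5.98)² × 11900 = 4.25549×10^5 km³/s².
Semi-major axis of the transfer orbit: a_t = (52400 + 11900)/2 = 32150 km.
Circular speed at r₁: v₁ = √(μ/r₁) = √(4.25549×10^5/52400) = 2.850 km/s.
Transfer-orbit speed at r₁ (vis-viva equation): v_a = √[μ(2/r₁ − 1/a_t)] = 1.734 km/s.
First burn Δv₁ = |v_a − v₁| = 1.116 km/s.
Circular speed at r₂: v₂ = √(μ/r₂) = 5.980 km/s.
Transfer-orbit speed at r₂: v_p = √[μ(2/r₂ − 1/a_t)] = 7.634 km/s.
Second burn Δv₂ = |v₂ − v_p| = 1.654 km/s.
Total Δv = Δv₁ + Δv₂ = 2.770 km/s.

Δv = 2770 m/s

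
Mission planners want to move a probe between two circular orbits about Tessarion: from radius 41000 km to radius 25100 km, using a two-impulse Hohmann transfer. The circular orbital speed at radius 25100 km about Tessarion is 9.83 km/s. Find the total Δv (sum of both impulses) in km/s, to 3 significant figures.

Δv = 2.11 km/s

From the circular-orbit relation v² = μ/r at r = 25100 km: μ = v²r = (9.83)² × 25100 = 2.42539×10^6 km³/s².
Transfer-ellipse semi-major axis a_t = (r₁ + r₂)/2 = (41000 + 25100)/2 = 33050 km.
Circular speed at r₁: v₁ = √(μ/r₁) = √(2.42539×10^6/41000) = 7.69128 km/s.
On the transfer ellipse at r₁, vis-viva equation gives v_a = √[μ(2/r₁ − 1/a_t)] = 6.70270 km/s.
First burn Δv₁ = |v_a − v₁| = 0.98858 km/s.
At r₂, v₂ = √(μ/r₂) = 9.83000 km/s.
Transfer-orbit speed at r₂: v_p = √[μ(2/r₂ − 1/a_t)] = 10.9486 km/s.
Second burn Δv₂ = |v₂ − v_p| = 1.1186 km/s.
Total Δv = Δv₁ + Δv₂ = 2.107 km/s.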